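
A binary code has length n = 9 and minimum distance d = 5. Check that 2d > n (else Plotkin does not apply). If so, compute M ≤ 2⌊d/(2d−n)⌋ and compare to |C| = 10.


Plotkin bound M ≤ 10; given |C| = 10 ≤ bound (satisfied).

Check applicability: 2d = 10, n = 9.
2d − n = 1 > 0, so Plotkin applies.
Compute d/(2d−n) = 5/1 ≈ 5.0000.
⌊d/(2d−n)⌋ = 5.
Plotkin bound: M ≤ 2·5 = 10.
Given |C| = 10, check: satisfied.
This |C| is at the Plotkin bound.


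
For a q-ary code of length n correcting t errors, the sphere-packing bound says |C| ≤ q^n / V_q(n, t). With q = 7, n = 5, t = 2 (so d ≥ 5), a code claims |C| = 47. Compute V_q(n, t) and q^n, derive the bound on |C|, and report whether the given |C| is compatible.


V_q(n, t) = 391, q^n = 16807, Hamming bound = 42, |C| = 47 > bound (violated).

Step 1: Compute V_q(n, t) = Σ_{j=0}^2 C(n, j) (q−1)^j.
  j = 0: C(5,0)·(6)^0 = 1·1 = 1.
  j = 1: C(5,1)·(6)^1 = 5·6 = 30.
  j = 2: C(5,2)·(6)^2 = 10·36 = 360.
  V_q(n, t) = 1 + 30 + 360 = 391.
Step 2: q^n = 7^5 = 16807.
Step 3: Hamming bound ⌊q^n / V_q(n,t)⌋ = ⌊16807/391⌋ = 42.
Step 4: Compare |C| = 47 to 42: violated.
The claimed |C| lies above the Hamming bound, so no 7-ary code of length 5 with d ≥ 5 can have 47 codewords.


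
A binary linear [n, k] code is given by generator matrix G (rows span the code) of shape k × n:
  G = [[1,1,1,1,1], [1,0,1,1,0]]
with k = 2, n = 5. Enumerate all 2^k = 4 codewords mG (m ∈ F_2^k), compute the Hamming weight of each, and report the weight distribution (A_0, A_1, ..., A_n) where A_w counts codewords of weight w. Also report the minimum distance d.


Weight distribution: A_0 = 1, A_2 = 1, A_3 = 1, A_5 = 1. Minimum distance d = 2.

Enumerate all 2^2 = 4 messages m ∈ F_2^2.
For each, compute codeword c = mG in F_2^5, then tally its weight.
  m = 00 → c = 00000, weight = 0.
  m = 10 → c = 11111, weight = 5.
  m = 01 → c = 10110, weight = 3.
  m = 11 → c = 01001, weight = 2.
Tally weights:
  weight 0: 1 codewords.
  weight 2: 1 codewords.
  weight 3: 1 codewords.
  weight 5: 1 codewords.
Minimum distance d = smallest w > 0 with A_w > 0 = 2.
Sanity: Σ A_w = 4 = 2^2 = 4 ✓.


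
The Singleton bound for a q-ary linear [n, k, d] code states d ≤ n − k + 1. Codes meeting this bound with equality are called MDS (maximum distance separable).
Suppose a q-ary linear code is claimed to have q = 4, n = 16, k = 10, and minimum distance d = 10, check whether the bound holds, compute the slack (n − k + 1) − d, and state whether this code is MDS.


Singleton RHS = n − k + 1 = 7, slack = -3, bound violated (no such code; not MDS).

Singleton bound: d ≤ n − k + 1.
Here n = 16, k = 10, so n − k + 1 = 7.
Given d = 10, check d ≤ 7: NO.
Slack = (n − k + 1) − d = -3.
The slack is negative: d = 10 exceeds n − k + 1 = 7 by 3, so the Singleton bound is violated and no linear [16, 10, 10]_4 code can exist. In particular it is not MDS (MDS requires d = n − k + 1 exactly).
Description: the claimed parameters are [16, 10, 10]_4; such a code would be impossible (violates the Singleton bound).


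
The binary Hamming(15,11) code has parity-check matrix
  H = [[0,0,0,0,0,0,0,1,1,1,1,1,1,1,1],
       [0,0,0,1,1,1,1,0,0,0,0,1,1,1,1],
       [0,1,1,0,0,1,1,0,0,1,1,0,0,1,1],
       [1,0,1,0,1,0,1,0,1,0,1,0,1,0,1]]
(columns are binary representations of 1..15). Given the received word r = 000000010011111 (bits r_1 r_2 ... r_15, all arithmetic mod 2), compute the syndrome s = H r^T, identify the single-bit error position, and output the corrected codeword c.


s = (0, 0, 1, 1)^T, error position = 3, corrected codeword c = 001000010011111

Compute s = H r^T mod 2 one row at a time:
  s_1 = 1 + 0 + 0 + 1 + 1 + 1 + 1 + 1 = 6 ≡ 0 (mod 2).
  s_2 = 0 + 0 + 0 + 0 + 1 + 1 + 1 + 1 = 4 ≡ 0 (mod 2).
  s_3 = 0 + 0 + 0 + 0 + 0 + 1 + 1 + 1 = 3 ≡ 1 (mod 2).
  s_4 = 0 + 0 + 0 + 0 + 0 + 1 + 1 + 1 = 3 ≡ 1 (mod 2).
s = (0, 0, 1, 1)^T — this equals column 3 of H (binary 0011), so error is at position 3.
Correct: flip bit 3 of r = 000000010011111 to get c = 001000010011111.


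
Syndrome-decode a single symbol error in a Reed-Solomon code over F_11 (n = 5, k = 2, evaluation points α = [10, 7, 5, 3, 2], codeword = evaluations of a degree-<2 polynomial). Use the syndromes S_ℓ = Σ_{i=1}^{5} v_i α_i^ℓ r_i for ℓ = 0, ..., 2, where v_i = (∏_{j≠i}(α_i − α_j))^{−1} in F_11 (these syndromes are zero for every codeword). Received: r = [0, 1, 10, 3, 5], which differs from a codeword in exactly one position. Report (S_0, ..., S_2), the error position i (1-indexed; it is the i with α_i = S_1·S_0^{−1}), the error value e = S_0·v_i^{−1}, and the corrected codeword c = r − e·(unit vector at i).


S = (6, 9, 8), error at position 2, error magnitude e = 6, c = [0, 6, 10, 3, 5].

Step 1: column multipliers v_i = (∏_{j≠i}(α_i − α_j))^{−1} mod 11.
  i = 1 (α = 10): (10−7)(10−5)(10−3)(10−2) = 3·5·7·8 = 840 ≡ 4, so v_1 = 4^{−1} = 3 (mod 11).
  i = 2 (α = 7): (7−10)(7−5)(7−3)(7−2) = (−3)·2·4·5 = −120 ≡ 1, so v_2 = 1^{−1} = 1 (mod 11).
  i = 3 (α = 5): (5−10)(5−7)(5−3)(5−2) = (−5)·(−2)·2·3 = 60 ≡ 5, so v_3 = 5^{−1} = 9 (mod 11).
  i = 4 (α = 3): (3−10)(3−7)(3−5)(3−2) = (−7)·(−4)·(−2)·1 = −56 ≡ 10, so v_4 = 10^{−1} = 10 (mod 11).
  i = 5 (α = 2): (2−10)(2−7)(2−5)(2−3) = (−8)·(−5)·(−3)·(−1) = 120 ≡ 10, so v_5 = 10^{−1} = 10 (mod 11).
  v = [3, 1, 9, 10, 10].
Step 2: syndromes of r = [0, 1, 10, 3, 5] (all sums mod 11).
  S_0 = Σ v_i r_i = 3·0 + 1·1 + 9·10 + 10·3 + 10·5 = 171 ≡ 6.
  S_1 = Σ v_i α_i r_i = 3·10·0 + 1·7·1 + 9·5·10 + 10·3·3 + 10·2·5 = 647 ≡ 9.
  α_i^2 mod 11 = [1, 5, 3, 9, 4].
  S_2 = Σ v_i α_i^2 r_i = 3·1·0 + 1·5·1 + 9·3·10 + 10·9·3 + 10·4·5 = 745 ≡ 8.
  S = (6, 9, 8) ≠ 0, so r is not a codeword (an error is present).
Step 3: locate the error. For a single error e at position i, S_ℓ = v_i·e·α_i^ℓ, so α_err = S_1/S_0.
  S_0^{−1} = 6^{−1} = 2 (mod 11), so α_err = 9·2 = 18 ≡ 7 = α_2. Error position i = 2.
  Consistency check: S_2/S_1 = 8·5 = 40 ≡ 7 = α_err ✓ (single-error assumption holds).
Step 4: error magnitude e = S_0/v_2 = S_0·∏_{j≠2}(α_2 − α_j) = 6·1 = 6 ≡ 6 (mod 11).
Step 5: correct position 2: c_2 = r_2 − e = 1 − 6 ≡ 6 (mod 11). Hence c = [0, 6, 10, 3, 5].
  Check: interpolating c through the α_i gives m(x) = 9 + 9·x (degree < 2) with m(α_i) = c_i for every i, so c is indeed a codeword.


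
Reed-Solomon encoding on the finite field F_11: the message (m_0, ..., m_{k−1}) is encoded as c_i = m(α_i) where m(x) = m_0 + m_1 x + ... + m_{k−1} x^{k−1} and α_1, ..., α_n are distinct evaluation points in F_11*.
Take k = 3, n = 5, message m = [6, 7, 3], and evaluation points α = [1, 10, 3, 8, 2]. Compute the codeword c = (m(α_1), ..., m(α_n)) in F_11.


c = [5, 2, 10, 1, 10]

Message polynomial: m(x) = 6 + 7·x + 3·x^2 (mod 11).
For each evaluation point α_i, compute m(α_i) mod 11:
  α_1 = 1: Horner steps 3 → 10 → 5, so m(1) = 5.
  α_2 = 10: Horner steps 3 → 4 → 2, so m(10) = 2.
  α_3 = 3: Horner steps 3 → 5 → 10, so m(3) = 10.
  α_4 = 8: Horner steps 3 → 9 → 1, so m(8) = 1.
  α_5 = 2: Horner steps 3 → 2 → 10, so m(2) = 10.
Codeword c = [5, 2, 10, 1, 10] ∈ F_11^5.


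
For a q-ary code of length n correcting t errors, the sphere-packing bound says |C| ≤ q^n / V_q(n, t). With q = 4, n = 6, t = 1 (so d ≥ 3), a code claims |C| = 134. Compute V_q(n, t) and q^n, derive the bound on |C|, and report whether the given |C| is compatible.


V_q(n, t) = 19, q^n = 4096, Hamming bound = 215, |C| = 134 ≤ bound (satisfied).

Step 1: Compute V_q(n, t) = Σ_{j=0}^1 C(n, j) (q−1)^j.
  j = 0: C(6,0)·(3)^0 = 1·1 = 1.
  j = 1: C(6,1)·(3)^1 = 6·3 = 18.
  V_q(n, t) = 1 + 18 = 19.
Step 2: q^n = 4^6 = 4096.
Step 3: Hamming bound ⌊q^n / V_q(n,t)⌋ = ⌊4096/19⌋ = 215.
Step 4: Compare |C| = 134 to 215: satisfied.
The claimed |C| lies below the Hamming bound.


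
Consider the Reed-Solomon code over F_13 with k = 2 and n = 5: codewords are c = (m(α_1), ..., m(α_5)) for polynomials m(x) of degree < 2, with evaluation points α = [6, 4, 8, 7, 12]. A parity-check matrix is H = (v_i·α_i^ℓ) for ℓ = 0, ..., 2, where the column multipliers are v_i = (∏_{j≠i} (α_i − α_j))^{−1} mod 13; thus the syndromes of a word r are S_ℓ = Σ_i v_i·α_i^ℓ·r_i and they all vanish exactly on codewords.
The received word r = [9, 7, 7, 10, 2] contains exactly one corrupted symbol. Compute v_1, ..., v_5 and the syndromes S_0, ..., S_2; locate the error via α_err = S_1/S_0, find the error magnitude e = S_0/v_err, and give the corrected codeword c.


S = (5, 1, 8), error at position 3, error magnitude e = 9, c = [9, 7, 11, 10, 2].

Step 1: column multipliers v_i = (∏_{j≠i}(α_i − α_j))^{−1} mod 13.
  i = 1 (α = 6): (6−4)(6−8)(6−7)(6−12) = 2·(−2)·(−1)·(−6) = −24 ≡ 2, so v_1 = 2^{−1} = 7 (mod 13).
  i = 2 (α = 4): (4−6)(4−8)(4−7)(4−12) = (−2)·(−4)·(−3)·(−8) = 192 ≡ 10, so v_2 = 10^{−1} = 4 (mod 13).
  i = 3 (α = 8): (8−6)(8−4)(8−7)(8−12) = 2·4·1·(−4) = −32 ≡ 7, so v_3 = 7^{−1} = 2 (mod 13).
  i = 4 (α = 7): (7−6)(7−4)(7−8)(7−12) = 1·3·(−1)·(−5) = 15 ≡ 2, so v_4 = 2^{−1} = 7 (mod 13).
  i = 5 (α = 12): (12−6)(12−4)(12−8)(12−7) = 6·8·4·5 = 960 ≡ 11, so v_5 = 11^{−1} = 6 (mod 13).
  v = [7, 4, 2, 7, 6].
Step 2: syndromes of r = [9, 7, 7, 10, 2] (all sums mod 13).
  S_0 = Σ v_i r_i = 7·9 + 4·7 + 2·7 + 7·10 + 6·2 = 187 ≡ 5.
  S_1 = Σ v_i α_i r_i = 7·6·9 + 4·4·7 + 2·8·7 + 7·7·10 + 6·12·2 = 1236 ≡ 1.
  α_i^2 mod 13 = [10, 3, 12, 10, 1].
  S_2 = Σ v_i α_i^2 r_i = 7·10·9 + 4·3·7 + 2·12·7 + 7·10·10 + 6·1·2 = 1594 ≡ 8.
  S = (5, 1, 8) ≠ 0, so r is not a codeword (an error is present).
Step 3: locate the error. For a single error e at position i, S_ℓ = v_i·e·α_i^ℓ, so α_err = S_1/S_0.
  S_0^{−1} = 5^{−1} = 8 (mod 13), so α_err = 1·8 = 8 ≡ 8 = α_3. Error position i = 3.
  Consistency check: S_2/S_1 = 8·1 = 8 ≡ 8 = α_err ✓ (single-error assumption holds).
Step 4: error magnitude e = S_0/v_3 = S_0·∏_{j≠3}(α_3 − α_j) = 5·7 = 35 ≡ 9 (mod 13).
Step 5: correct position 3: c_3 = r_3 − e = 7 − 9 ≡ 11 (mod 13). Hence c = [9, 7, 11, 10, 2].
  Check: interpolating c through the α_i gives m(x) = 3 + 1·x (degree < 2) with m(α_i) = c_i for every i, so c is indeed a codeword.


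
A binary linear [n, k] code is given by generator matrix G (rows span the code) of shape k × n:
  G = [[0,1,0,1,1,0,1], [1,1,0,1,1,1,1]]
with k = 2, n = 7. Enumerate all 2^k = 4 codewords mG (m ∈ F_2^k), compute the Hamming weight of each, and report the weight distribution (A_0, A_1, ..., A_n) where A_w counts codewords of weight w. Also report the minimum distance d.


Weight distribution: A_0 = 1, A_2 = 1, A_4 = 1, A_6 = 1. Minimum distance d = 2.

Enumerate all 2^2 = 4 messages m ∈ F_2^2.
For each, compute codeword c = mG in F_2^7, then tally its weight.
  m = 00 → c = 0000000, weight = 0.
  m = 10 → c = 0101101, weight = 4.
  m = 01 → c = 1101111, weight = 6.
  m = 11 → c = 1000010, weight = 2.
Tally weights:
  weight 0: 1 codewords.
  weight 2: 1 codewords.
  weight 4: 1 codewords.
  weight 6: 1 codewords.
Minimum distance d = smallest w > 0 with A_w > 0 = 2.
Sanity: Σ A_w = 4 = 2^2 = 4 ✓.


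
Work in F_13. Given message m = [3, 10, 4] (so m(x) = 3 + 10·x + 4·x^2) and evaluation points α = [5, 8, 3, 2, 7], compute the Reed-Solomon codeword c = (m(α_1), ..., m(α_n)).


c = [10, 1, 4, 0, 9]

Message polynomial: m(x) = 3 + 10·x + 4·x^2 (mod 13).
For each evaluation point α_i, compute m(α_i) mod 13:
  α_1 = 5: Horner steps 4 → 4 → 10, so m(5) = 10.
  α_2 = 8: Horner steps 4 → 3 → 1, so m(8) = 1.
  α_3 = 3: Horner steps 4 → 9 → 4, so m(3) = 4.
  α_4 = 2: Horner steps 4 → 5 → 0, so m(2) = 0.
  α_5 = 7: Horner steps 4 → 12 → 9, so m(7) = 9.
Codeword c = [10, 1, 4, 0, 9] ∈ F_13^5.


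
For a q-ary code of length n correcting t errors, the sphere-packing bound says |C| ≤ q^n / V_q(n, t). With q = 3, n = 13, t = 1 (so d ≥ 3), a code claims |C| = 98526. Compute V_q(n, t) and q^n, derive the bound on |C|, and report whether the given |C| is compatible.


V_q(n, t) = 27, q^n = 1594323, Hamming bound = 59049, |C| = 98526 > bound (violated).

Step 1: Compute V_q(n, t) = Σ_{j=0}^1 C(n, j) (q−1)^j.
  j = 0: C(13,0)·(2)^0 = 1·1 = 1.
  j = 1: C(13,1)·(2)^1 = 13·2 = 26.
  V_q(n, t) = 1 + 26 = 27.
Step 2: q^n = 3^13 = 1594323.
Step 3: Hamming bound ⌊q^n / V_q(n,t)⌋ = ⌊1594323/27⌋ = 59049.
Step 4: Compare |C| = 98526 to 59049: violated.
The claimed |C| lies above the Hamming bound, so no 3-ary code of length 13 with d ≥ 3 can have 98526 codewords.


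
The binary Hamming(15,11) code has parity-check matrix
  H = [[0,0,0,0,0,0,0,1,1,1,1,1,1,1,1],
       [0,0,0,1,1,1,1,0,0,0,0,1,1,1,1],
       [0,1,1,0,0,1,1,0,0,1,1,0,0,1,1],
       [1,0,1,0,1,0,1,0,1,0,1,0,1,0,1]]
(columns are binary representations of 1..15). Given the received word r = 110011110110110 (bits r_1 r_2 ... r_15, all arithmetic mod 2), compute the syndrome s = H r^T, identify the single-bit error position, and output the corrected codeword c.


s = (1, 1, 0, 1)^T, error position = 13, corrected codeword c = 110011110110010

Compute s = H r^T mod 2 one row at a time:
  s_1 = 1 + 0 + 1 + 1 + 0 + 1 + 1 + 0 = 5 ≡ 1 (mod 2).
  s_2 = 0 + 1 + 1 + 1 + 0 + 1 + 1 + 0 = 5 ≡ 1 (mod 2).
  s_3 = 1 + 0 + 1 + 1 + 1 + 1 + 1 + 0 = 6 ≡ 0 (mod 2).
  s_4 = 1 + 0 + 1 + 1 + 0 + 1 + 1 + 0 = 5 ≡ 1 (mod 2).
s = (1, 1, 0, 1)^T — this equals column 13 of H (binary 1101), so error is at position 13.
Correct: flip bit 13 of r = 110011110110110 to get c = 110011110110010.


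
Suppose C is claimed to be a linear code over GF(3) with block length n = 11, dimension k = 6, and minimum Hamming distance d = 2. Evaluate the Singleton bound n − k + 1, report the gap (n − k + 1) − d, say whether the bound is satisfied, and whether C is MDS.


Singleton RHS = n − k + 1 = 6, slack = 4, bound satisfied, not MDS.

Singleton bound: d ≤ n − k + 1.
Here n = 11, k = 6, so n − k + 1 = 6.
Given d = 2, check d ≤ 6: YES.
Slack = (n − k + 1) − d = 4.
The code is NOT MDS (slack = 4 > 0).
Description: the claimed parameters are [11, 6, 2]_3; such a code would be non-MDS.


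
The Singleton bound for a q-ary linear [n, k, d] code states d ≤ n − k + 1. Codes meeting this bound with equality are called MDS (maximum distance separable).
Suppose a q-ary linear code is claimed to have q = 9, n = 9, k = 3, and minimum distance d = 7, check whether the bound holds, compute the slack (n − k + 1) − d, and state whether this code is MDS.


Singleton RHS = n − k + 1 = 7, slack = 0, bound satisfied, MDS.

Singleton bound: d ≤ n − k + 1.
Here n = 9, k = 3, so n − k + 1 = 7.
Given d = 7, check d ≤ 7: YES.
Slack = (n − k + 1) − d = 0.
The code is MDS (slack = 0).
Description: the claimed parameters are [9, 3, 7]_9; such a code would be MDS (meets Singleton bound).


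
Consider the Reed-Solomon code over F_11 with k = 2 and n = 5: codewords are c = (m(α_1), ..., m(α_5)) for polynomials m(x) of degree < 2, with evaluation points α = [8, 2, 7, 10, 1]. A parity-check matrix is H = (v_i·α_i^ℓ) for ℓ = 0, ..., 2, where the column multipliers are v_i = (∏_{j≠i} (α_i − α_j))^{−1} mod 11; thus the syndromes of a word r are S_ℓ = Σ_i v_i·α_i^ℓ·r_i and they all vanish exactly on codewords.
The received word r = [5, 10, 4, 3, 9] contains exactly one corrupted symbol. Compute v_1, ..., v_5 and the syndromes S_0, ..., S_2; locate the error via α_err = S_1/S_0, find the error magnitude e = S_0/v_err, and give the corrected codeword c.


S = (6, 5, 6), error at position 4, error magnitude e = 7, c = [5, 10, 4, 7, 9].

Step 1: column multipliers v_i = (∏_{j≠i}(α_i − α_j))^{−1} mod 11.
  i = 1 (α = 8): (8−2)(8−7)(8−10)(8−1) = 6·1·(−2)·7 = −84 ≡ 4, so v_1 = 4^{−1} = 3 (mod 11).
  i = 2 (α = 2): (2−8)(2−7)(2−10)(2−1) = (−6)·(−5)·(−8)·1 = −240 ≡ 2, so v_2 = 2^{−1} = 6 (mod 11).
  i = 3 (α = 7): (7−8)(7−2)(7−10)(7−1) = (−1)·5·(−3)·6 = 90 ≡ 2, so v_3 = 2^{−1} = 6 (mod 11).
  i = 4 (α = 10): (10−8)(10−2)(10−7)(10−1) = 2·8·3·9 = 432 ≡ 3, so v_4 = 3^{−1} = 4 (mod 11).
  i = 5 (α = 1): (1−8)(1−2)(1−7)(1−10) = (−7)·(−1)·(−6)·(−9) = 378 ≡ 4, so v_5 = 4^{−1} = 3 (mod 11).
  v = [3, 6, 6, 4, 3].
Step 2: syndromes of r = [5, 10, 4, 3, 9] (all sums mod 11).
  S_0 = Σ v_i r_i = 3·5 + 6·10 + 6·4 + 4·3 + 3·9 = 138 ≡ 6.
  S_1 = Σ v_i α_i r_i = 3·8·5 + 6·2·10 + 6·7·4 + 4·10·3 + 3·1·9 = 555 ≡ 5.
  α_i^2 mod 11 = [9, 4, 5, 1, 1].
  S_2 = Σ v_i α_i^2 r_i = 3·9·5 + 6·4·10 + 6·5·4 + 4·1·3 + 3·1·9 = 534 ≡ 6.
  S = (6, 5, 6) ≠ 0, so r is not a codeword (an error is present).
Step 3: locate the error. For a single error e at position i, S_ℓ = v_i·e·α_i^ℓ, so α_err = S_1/S_0.
  S_0^{−1} = 6^{−1} = 2 (mod 11), so α_err = 5·2 = 10 ≡ 10 = α_4. Error position i = 4.
  Consistency check: S_2/S_1 = 6·9 = 54 ≡ 10 = α_err ✓ (single-error assumption holds).
Step 4: error magnitude e = S_0/v_4 = S_0·∏_{j≠4}(α_4 − α_j) = 6·3 = 18 ≡ 7 (mod 11).
Step 5: correct position 4: c_4 = r_4 − e = 3 − 7 ≡ 7 (mod 11). Hence c = [5, 10, 4, 7, 9].
  Check: interpolating c through the α_i gives m(x) = 8 + 1·x (degree < 2) with m(α_i) = c_i for every i, so c is indeed a codeword.


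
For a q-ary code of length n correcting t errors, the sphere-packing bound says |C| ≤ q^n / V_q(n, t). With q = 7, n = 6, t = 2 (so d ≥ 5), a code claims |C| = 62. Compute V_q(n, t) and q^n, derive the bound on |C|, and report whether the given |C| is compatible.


V_q(n, t) = 577, q^n = 117649, Hamming bound = 203, |C| = 62 ≤ bound (satisfied).

Step 1: Compute V_q(n, t) = Σ_{j=0}^2 C(n, j) (q−1)^j.
  j = 0: C(6,0)·(6)^0 = 1·1 = 1.
  j = 1: C(6,1)·(6)^1 = 6·6 = 36.
  j = 2: C(6,2)·(6)^2 = 15·36 = 540.
  V_q(n, t) = 1 + 36 + 540 = 577.
Step 2: q^n = 7^6 = 117649.
Step 3: Hamming bound ⌊q^n / V_q(n,t)⌋ = ⌊117649/577⌋ = 203.
Step 4: Compare |C| = 62 to 203: satisfied.
The claimed |C| lies below the Hamming bound.


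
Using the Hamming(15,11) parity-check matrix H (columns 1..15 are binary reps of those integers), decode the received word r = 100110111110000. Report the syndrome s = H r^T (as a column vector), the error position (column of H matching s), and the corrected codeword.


s = (0, 1, 1, 1)^T, error position = 7, corrected codeword c = 100110011110000

Compute s = H r^T mod 2 one row at a time:
  s_1 = 1 + 1 + 1 + 1 + 0 + 0 + 0 + 0 = 4 ≡ 0 (mod 2).
  s_2 = 1 + 1 + 0 + 1 + 0 + 0 + 0 + 0 = 3 ≡ 1 (mod 2).
  s_3 = 0 + 0 + 0 + 1 + 1 + 1 + 0 + 0 = 3 ≡ 1 (mod 2).
  s_4 = 1 + 0 + 1 + 1 + 1 + 1 + 0 + 0 = 5 ≡ 1 (mod 2).
s = (0, 1, 1, 1)^T — this equals column 7 of H (binary 0111), so error is at position 7.
Correct: flip bit 7 of r = 100110111110000 to get c = 100110011110000.


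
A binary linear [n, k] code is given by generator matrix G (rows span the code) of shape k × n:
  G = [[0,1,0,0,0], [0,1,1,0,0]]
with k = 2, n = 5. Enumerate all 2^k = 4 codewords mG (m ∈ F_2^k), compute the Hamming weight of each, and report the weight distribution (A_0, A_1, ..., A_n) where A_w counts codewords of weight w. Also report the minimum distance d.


Weight distribution: A_0 = 1, A_1 = 2, A_2 = 1. Minimum distance d = 1.

Enumerate all 2^2 = 4 messages m ∈ F_2^2.
For each, compute codeword c = mG in F_2^5, then tally its weight.
  m = 00 → c = 00000, weight = 0.
  m = 10 → c = 01000, weight = 1.
  m = 01 → c = 01100, weight = 2.
  m = 11 → c = 00100, weight = 1.
Tally weights:
  weight 0: 1 codewords.
  weight 1: 2 codewords.
  weight 2: 1 codewords.
Minimum distance d = smallest w > 0 with A_w > 0 = 1.
Sanity: Σ A_w = 4 = 2^2 = 4 ✓.


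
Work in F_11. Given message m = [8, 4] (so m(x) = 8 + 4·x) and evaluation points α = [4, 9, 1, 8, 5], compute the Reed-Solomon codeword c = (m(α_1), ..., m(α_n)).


c = [2, 0, 1, 7, 6]

Message polynomial: m(x) = 8 + 4·x (mod 11).
For each evaluation point α_i, compute m(α_i) mod 11:
  α_1 = 4: Horner steps 4 → 2, so m(4) = 2.
  α_2 = 9: Horner steps 4 → 0, so m(9) = 0.
  α_3 = 1: Horner steps 4 → 1, so m(1) = 1.
  α_4 = 8: Horner steps 4 → 7, so m(8) = 7.
  α_5 = 5: Horner steps 4 → 6, so m(5) = 6.
Codeword c = [2, 0, 1, 7, 6] ∈ F_11^5.


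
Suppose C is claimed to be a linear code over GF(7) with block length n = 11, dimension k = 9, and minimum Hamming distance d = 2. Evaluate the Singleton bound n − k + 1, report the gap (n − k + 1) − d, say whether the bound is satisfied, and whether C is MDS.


Singleton RHS = n − k + 1 = 3, slack = 1, bound satisfied, not MDS.

Singleton bound: d ≤ n − k + 1.
Here n = 11, k = 9, so n − k + 1 = 3.
Given d = 2, check d ≤ 3: YES.
Slack = (n − k + 1) − d = 1.
The code is NOT MDS (slack = 1 > 0).
Description: the claimed parameters are [11, 9, 2]_7; such a code would be non-MDS.


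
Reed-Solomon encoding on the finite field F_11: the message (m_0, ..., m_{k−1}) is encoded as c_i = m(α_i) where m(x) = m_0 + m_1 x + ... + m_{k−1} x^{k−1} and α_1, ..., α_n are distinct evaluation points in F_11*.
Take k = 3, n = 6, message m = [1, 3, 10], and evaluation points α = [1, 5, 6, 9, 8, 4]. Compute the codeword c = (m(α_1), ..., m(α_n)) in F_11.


c = [3, 2, 5, 2, 5, 8]

Message polynomial: m(x) = 1 + 3·x + 10·x^2 (mod 11).
For each evaluation point α_i, compute m(α_i) mod 11:
  α_1 = 1: Horner steps 10 → 2 → 3, so m(1) = 3.
  α_2 = 5: Horner steps 10 → 9 → 2, so m(5) = 2.
  α_3 = 6: Horner steps 10 → 8 → 5, so m(6) = 5.
  α_4 = 9: Horner steps 10 → 5 → 2, so m(9) = 2.
  α_5 = 8: Horner steps 10 → 6 → 5, so m(8) = 5.
  α_6 = 4: Horner steps 10 → 10 → 8, so m(4) = 8.
Codeword c = [3, 2, 5, 2, 5, 8] ∈ F_11^6.


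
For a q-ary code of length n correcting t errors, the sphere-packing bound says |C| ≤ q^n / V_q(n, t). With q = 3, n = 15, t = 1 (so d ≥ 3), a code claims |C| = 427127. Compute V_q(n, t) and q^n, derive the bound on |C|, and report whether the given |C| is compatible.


V_q(n, t) = 31, q^n = 14348907, Hamming bound = 462867, |C| = 427127 ≤ bound (satisfied).

Step 1: Compute V_q(n, t) = Σ_{j=0}^1 C(n, j) (q−1)^j.
  j = 0: C(15,0)·(2)^0 = 1·1 = 1.
  j = 1: C(15,1)·(2)^1 = 15·2 = 30.
  V_q(n, t) = 1 + 30 = 31.
Step 2: q^n = 3^15 = 14348907.
Step 3: Hamming bound ⌊q^n / V_q(n,t)⌋ = ⌊14348907/31⌋ = 462867.
Step 4: Compare |C| = 427127 to 462867: satisfied.
The claimed |C| lies below the Hamming bound.


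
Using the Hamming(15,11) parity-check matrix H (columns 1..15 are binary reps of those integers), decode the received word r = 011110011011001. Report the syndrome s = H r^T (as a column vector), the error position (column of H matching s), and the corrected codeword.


s = (1, 0, 0, 1)^T, error position = 9, corrected codeword c = 011110010011001

Compute s = H r^T mod 2 one row at a time:
  s_1 = 1 + 1 + 0 + 1 + 1 + 0 + 0 + 1 = 5 ≡ 1 (mod 2).
  s_2 = 1 + 1 + 0 + 0 + 1 + 0 + 0 + 1 = 4 ≡ 0 (mod 2).
  s_3 = 1 + 1 + 0 + 0 + 0 + 1 + 0 + 1 = 4 ≡ 0 (mod 2).
  s_4 = 0 + 1 + 1 + 0 + 1 + 1 + 0 + 1 = 5 ≡ 1 (mod 2).
s = (1, 0, 0, 1)^T — this equals column 9 of H (binary 1001), so error is at position 9.
Correct: flip bit 9 of r = 011110011011001 to get c = 011110010011001.


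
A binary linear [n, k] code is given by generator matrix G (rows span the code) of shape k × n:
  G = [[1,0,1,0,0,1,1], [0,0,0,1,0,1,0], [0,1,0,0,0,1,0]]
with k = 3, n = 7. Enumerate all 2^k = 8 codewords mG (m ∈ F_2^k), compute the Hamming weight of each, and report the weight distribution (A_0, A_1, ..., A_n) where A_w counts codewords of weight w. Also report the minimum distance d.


Weight distribution: A_0 = 1, A_2 = 3, A_4 = 3, A_6 = 1. Minimum distance d = 2.

Enumerate all 2^3 = 8 messages m ∈ F_2^3.
For each, compute codeword c = mG in F_2^7, then tally its weight.
  m = 000 → c = 0000000, weight = 0.
  m = 100 → c = 1010011, weight = 4.
  m = 010 → c = 0001010, weight = 2.
  m = 110 → c = 1011001, weight = 4.
  m = 001 → c = 0100010, weight = 2.
  m = 101 → c = 1110001, weight = 4.
  m = 011 → c = 0101000, weight = 2.
  m = 111 → c = 1111011, weight = 6.
Tally weights:
  weight 0: 1 codewords.
  weight 2: 3 codewords.
  weight 4: 3 codewords.
  weight 6: 1 codewords.
Minimum distance d = smallest w > 0 with A_w > 0 = 2.
Sanity: Σ A_w = 8 = 2^3 = 8 ✓.


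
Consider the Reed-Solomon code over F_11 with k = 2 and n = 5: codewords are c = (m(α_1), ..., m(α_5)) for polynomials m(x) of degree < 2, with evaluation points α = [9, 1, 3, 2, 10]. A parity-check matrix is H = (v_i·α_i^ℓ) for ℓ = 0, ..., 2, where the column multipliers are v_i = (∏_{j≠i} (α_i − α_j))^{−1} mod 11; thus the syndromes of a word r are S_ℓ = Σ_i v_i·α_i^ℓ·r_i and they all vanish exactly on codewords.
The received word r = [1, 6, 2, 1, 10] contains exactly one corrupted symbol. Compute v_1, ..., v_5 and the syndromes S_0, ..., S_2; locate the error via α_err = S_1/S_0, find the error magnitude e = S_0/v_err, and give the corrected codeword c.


S = (3, 6, 1), error at position 4, error magnitude e = 8, c = [1, 6, 2, 4, 10].

Step 1: column multipliers v_i = (∏_{j≠i}(α_i − α_j))^{−1} mod 11.
  i = 1 (α = 9): (9−1)(9−3)(9−2)(9−10) = 8·6·7·(−1) = −336 ≡ 5, so v_1 = 5^{−1} = 9 (mod 11).
  i = 2 (α = 1): (1−9)(1−3)(1−2)(1−10) = (−8)·(−2)·(−1)·(−9) = 144 ≡ 1, so v_2 = 1^{−1} = 1 (mod 11).
  i = 3 (α = 3): (3−9)(3−1)(3−2)(3−10) = (−6)·2·1·(−7) = 84 ≡ 7, so v_3 = 7^{−1} = 8 (mod 11).
  i = 4 (α = 2): (2−9)(2−1)(2−3)(2−10) = (−7)·1·(−1)·(−8) = −56 ≡ 10, so v_4 = 10^{−1} = 10 (mod 11).
  i = 5 (α = 10): (10−9)(10−1)(10−3)(10−2) = 1·9·7·8 = 504 ≡ 9, so v_5 = 9^{−1} = 5 (mod 11).
  v = [9, 1, 8, 10, 5].
Step 2: syndromes of r = [1, 6, 2, 1, 10] (all sums mod 11).
  S_0 = Σ v_i r_i = 9·1 + 1·6 + 8·2 + 10·1 + 5·10 = 91 ≡ 3.
  S_1 = Σ v_i α_i r_i = 9·9·1 + 1·1·6 + 8·3·2 + 10·2·1 + 5·10·10 = 655 ≡ 6.
  α_i^2 mod 11 = [4, 1, 9, 4, 1].
  S_2 = Σ v_i α_i^2 r_i = 9·4·1 + 1·1·6 + 8·9·2 + 10·4·1 + 5·1·10 = 276 ≡ 1.
  S = (3, 6, 1) ≠ 0, so r is not a codeword (an error is present).
Step 3: locate the error. For a single error e at position i, S_ℓ = v_i·e·α_i^ℓ, so α_err = S_1/S_0.
  S_0^{−1} = 3^{−1} = 4 (mod 11), so α_err = 6·4 = 24 ≡ 2 = α_4. Error position i = 4.
  Consistency check: S_2/S_1 = 1·2 = 2 ≡ 2 = α_err ✓ (single-error assumption holds).
Step 4: error magnitude e = S_0/v_4 = S_0·∏_{j≠4}(α_4 − α_j) = 3·10 = 30 ≡ 8 (mod 11).
Step 5: correct position 4: c_4 = r_4 − e = 1 − 8 ≡ 4 (mod 11). Hence c = [1, 6, 2, 4, 10].
  Check: interpolating c through the α_i gives m(x) = 8 + 9·x (degree < 2) with m(α_i) = c_i for every i, so c is indeed a codeword.


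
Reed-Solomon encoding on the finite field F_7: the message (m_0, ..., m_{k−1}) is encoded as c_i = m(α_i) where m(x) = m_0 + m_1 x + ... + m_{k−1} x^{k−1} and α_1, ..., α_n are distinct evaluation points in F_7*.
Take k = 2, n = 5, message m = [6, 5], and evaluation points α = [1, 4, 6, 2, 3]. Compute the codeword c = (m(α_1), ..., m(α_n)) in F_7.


c = [4, 5, 1, 2, 0]

Message polynomial: m(x) = 6 + 5·x (mod 7).
For each evaluation point α_i, compute m(α_i) mod 7:
  α_1 = 1: Horner steps 5 → 4, so m(1) = 4.
  α_2 = 4: Horner steps 5 → 5, so m(4) = 5.
  α_3 = 6: Horner steps 5 → 1, so m(6) = 1.
  α_4 = 2: Horner steps 5 → 2, so m(2) = 2.
  α_5 = 3: Horner steps 5 → 0, so m(3) = 0.
Codeword c = [4, 5, 1, 2, 0] ∈ F_7^5.


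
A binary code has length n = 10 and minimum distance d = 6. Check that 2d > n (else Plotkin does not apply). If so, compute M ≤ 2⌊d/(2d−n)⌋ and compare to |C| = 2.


Plotkin bound M ≤ 6; given |C| = 2 ≤ bound (satisfied).

Check applicability: 2d = 12, n = 10.
2d − n = 2 > 0, so Plotkin applies.
Compute d/(2d−n) = 6/2 ≈ 3.0000.
⌊d/(2d−n)⌋ = 3.
Plotkin bound: M ≤ 2·3 = 6.
Given |C| = 2, check: satisfied.
This |C| is below the Plotkin bound.


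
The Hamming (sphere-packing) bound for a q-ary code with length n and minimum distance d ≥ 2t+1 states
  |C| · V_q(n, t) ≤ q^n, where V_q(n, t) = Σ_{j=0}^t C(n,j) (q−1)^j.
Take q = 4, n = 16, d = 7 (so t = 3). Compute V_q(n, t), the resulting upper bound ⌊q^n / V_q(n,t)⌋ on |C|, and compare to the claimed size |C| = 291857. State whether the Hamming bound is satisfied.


V_q(n, t) = 16249, q^n = 4294967296, Hamming bound = 264321, |C| = 291857 > bound (violated).

Step 1: Compute V_q(n, t) = Σ_{j=0}^3 C(n, j) (q−1)^j.
  j = 0: C(16,0)·(3)^0 = 1·1 = 1.
  j = 1: C(16,1)·(3)^1 = 16·3 = 48.
  j = 2: C(16,2)·(3)^2 = 120·9 = 1080.
  j = 3: C(16,3)·(3)^3 = 560·27 = 15120.
  V_q(n, t) = 1 + 48 + 1080 + 15120 = 16249.
Step 2: q^n = 4^16 = 4294967296.
Step 3: Hamming bound ⌊q^n / V_q(n,t)⌋ = ⌊4294967296/16249⌋ = 264321.
Step 4: Compare |C| = 291857 to 264321: violated.
The claimed |C| lies above the Hamming bound, so no 4-ary code of length 16 with d ≥ 7 can have 291857 codewords.


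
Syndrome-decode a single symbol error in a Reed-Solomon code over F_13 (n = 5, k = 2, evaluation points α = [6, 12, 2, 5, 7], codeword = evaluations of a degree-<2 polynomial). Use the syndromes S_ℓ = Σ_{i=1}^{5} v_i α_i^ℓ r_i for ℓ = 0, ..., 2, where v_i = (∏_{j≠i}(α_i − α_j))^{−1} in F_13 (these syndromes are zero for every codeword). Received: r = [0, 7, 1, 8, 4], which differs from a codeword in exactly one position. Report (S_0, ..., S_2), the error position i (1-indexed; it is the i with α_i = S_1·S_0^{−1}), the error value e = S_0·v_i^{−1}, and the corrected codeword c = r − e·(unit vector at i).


S = (3, 5, 4), error at position 1, error magnitude e = 7, c = [6, 7, 1, 8, 4].

Step 1: column multipliers v_i = (∏_{j≠i}(α_i − α_j))^{−1} mod 13.
  i = 1 (α = 6): (6−12)(6−2)(6−5)(6−7) = (−6)·4·1·(−1) = 24 ≡ 11, so v_1 = 11^{−1} = 6 (mod 13).
  i = 2 (α = 12): (12−6)(12−2)(12−5)(12−7) = 6·10·7·5 = 2100 ≡ 7, so v_2 = 7^{−1} = 2 (mod 13).
  i = 3 (α = 2): (2−6)(2−12)(2−5)(2−7) = (−4)·(−10)·(−3)·(−5) = 600 ≡ 2, so v_3 = 2^{−1} = 7 (mod 13).
  i = 4 (α = 5): (5−6)(5−12)(5−2)(5−7) = (−1)·(−7)·3·(−2) = −42 ≡ 10, so v_4 = 10^{−1} = 4 (mod 13).
  i = 5 (α = 7): (7−6)(7−12)(7−2)(7−5) = 1·(−5)·5·2 = −50 ≡ 2, so v_5 = 2^{−1} = 7 (mod 13).
  v = [6, 2, 7, 4, 7].
Step 2: syndromes of r = [0, 7, 1, 8, 4] (all sums mod 13).
  S_0 = Σ v_i r_i = 6·0 + 2·7 + 7·1 + 4·8 + 7·4 = 81 ≡ 3.
  S_1 = Σ v_i α_i r_i = 6·6·0 + 2·12·7 + 7·2·1 + 4·5·8 + 7·7·4 = 538 ≡ 5.
  α_i^2 mod 13 = [10, 1, 4, 12, 10].
  S_2 = Σ v_i α_i^2 r_i = 6·10·0 + 2·1·7 + 7·4·1 + 4·12·8 + 7·10·4 = 706 ≡ 4.
  S = (3, 5, 4) ≠ 0, so r is not a codeword (an error is present).
Step 3: locate the error. For a single error e at position i, S_ℓ = v_i·e·α_i^ℓ, so α_err = S_1/S_0.
  S_0^{−1} = 3^{−1} = 9 (mod 13), so α_err = 5·9 = 45 ≡ 6 = α_1. Error position i = 1.
  Consistency check: S_2/S_1 = 4·8 = 32 ≡ 6 = α_err ✓ (single-error assumption holds).
Step 4: error magnitude e = S_0/v_1 = S_0·∏_{j≠1}(α_1 − α_j) = 3·11 = 33 ≡ 7 (mod 13).
Step 5: correct position 1: c_1 = r_1 − e = 0 − 7 ≡ 6 (mod 13). Hence c = [6, 7, 1, 8, 4].
  Check: interpolating c through the α_i gives m(x) = 5 + 11·x (degree < 2) with m(α_i) = c_i for every i, so c is indeed a codeword.


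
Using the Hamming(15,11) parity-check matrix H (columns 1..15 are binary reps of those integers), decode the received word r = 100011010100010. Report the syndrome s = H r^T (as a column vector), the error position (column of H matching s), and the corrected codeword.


s = (1, 1, 1, 0)^T, error position = 14, corrected codeword c = 100011010100000

Compute s = H r^T mod 2 one row at a time:
  s_1 = 1 + 0 + 1 + 0 + 0 + 0 + 1 + 0 = 3 ≡ 1 (mod 2).
  s_2 = 0 + 1 + 1 + 0 + 0 + 0 + 1 + 0 = 3 ≡ 1 (mod 2).
  s_3 = 0 + 0 + 1 + 0 + 1 + 0 + 1 + 0 = 3 ≡ 1 (mod 2).
  s_4 = 1 + 0 + 1 + 0 + 0 + 0 + 0 + 0 = 2 ≡ 0 (mod 2).
s = (1, 1, 1, 0)^T — this equals column 14 of H (binary 1110), so error is at position 14.
Correct: flip bit 14 of r = 100011010100010 to get c = 100011010100000.


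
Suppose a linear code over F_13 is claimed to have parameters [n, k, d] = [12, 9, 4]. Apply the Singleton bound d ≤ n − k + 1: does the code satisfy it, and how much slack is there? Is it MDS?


Singleton RHS = n − k + 1 = 4, slack = 0, bound satisfied, MDS.

Singleton bound: d ≤ n − k + 1.
Here n = 12, k = 9, so n − k + 1 = 4.
Given d = 4, check d ≤ 4: YES.
Slack = (n − k + 1) − d = 0.
The code is MDS (slack = 0).
Description: the claimed parameters are [12, 9, 4]_13; such a code would be MDS (meets Singleton bound).


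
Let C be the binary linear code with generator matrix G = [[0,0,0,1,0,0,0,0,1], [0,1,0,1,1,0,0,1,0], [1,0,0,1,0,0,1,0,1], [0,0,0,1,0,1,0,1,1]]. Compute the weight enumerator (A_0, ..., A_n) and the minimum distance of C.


Weight distribution: A_0 = 1, A_2 = 3, A_4 = 7, A_6 = 5. Minimum distance d = 2.

Enumerate all 2^4 = 16 messages m ∈ F_2^4.
For each, compute codeword c = mG in F_2^9, then tally its weight.
  m = 0000 → c = 000000000, weight = 0.
  m = 1000 → c = 000100001, weight = 2.
  m = 0100 → c = 010110010, weight = 4.
  m = 1100 → c = 010010011, weight = 4.
  m = 0010 → c = 100100101, weight = 4.
  m = 1010 → c = 100000100, weight = 2.
  m = 0110 → c = 110010111, weight = 6.
  m = 1110 → c = 110110110, weight = 6.
  m = 0001 → c = 000101011, weight = 4.
  m = 1001 → c = 000001010, weight = 2.
  m = 0101 → c = 010011001, weight = 4.
  m = 1101 → c = 010111000, weight = 4.
  m = 0011 → c = 100001110, weight = 4.
  m = 1011 → c = 100101111, weight = 6.
  m = 0111 → c = 110111100, weight = 6.
  m = 1111 → c = 110011101, weight = 6.
Tally weights:
  weight 0: 1 codewords.
  weight 2: 3 codewords.
  weight 4: 7 codewords.
  weight 6: 5 codewords.
Minimum distance d = smallest w > 0 with A_w > 0 = 2.
Sanity: Σ A_w = 16 = 2^4 = 16 ✓.


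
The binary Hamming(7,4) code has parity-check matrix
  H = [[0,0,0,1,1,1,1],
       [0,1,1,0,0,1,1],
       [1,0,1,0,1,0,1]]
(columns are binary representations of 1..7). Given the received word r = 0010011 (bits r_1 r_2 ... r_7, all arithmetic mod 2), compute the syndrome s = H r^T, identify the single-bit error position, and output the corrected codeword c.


s = (0, 1, 0)^T, error position = 2, corrected codeword c = 0110011

Compute s = H r^T mod 2 one row at a time:
  s_1 = 0 + 0 + 1 + 1 = 2 ≡ 0 (mod 2).
  s_2 = 0 + 1 + 1 + 1 = 3 ≡ 1 (mod 2).
  s_3 = 0 + 1 + 0 + 1 = 2 ≡ 0 (mod 2).
s = (0, 1, 0)^T — this equals column 2 of H (binary 010), so error is at position 2.
Correct: flip bit 2 of r = 0010011 to get c = 0110011.


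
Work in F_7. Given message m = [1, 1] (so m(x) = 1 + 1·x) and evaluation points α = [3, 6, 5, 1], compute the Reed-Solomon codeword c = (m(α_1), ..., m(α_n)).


c = [4, 0, 6, 2]

Message polynomial: m(x) = 1 + 1·x (mod 7).
For each evaluation point α_i, compute m(α_i) mod 7:
  α_1 = 3: Horner steps 1 → 4, so m(3) = 4.
  α_2 = 6: Horner steps 1 → 0, so m(6) = 0.
  α_3 = 5: Horner steps 1 → 6, so m(5) = 6.
  α_4 = 1: Horner steps 1 → 2, so m(1) = 2.
Codeword c = [4, 0, 6, 2] ∈ F_7^4.


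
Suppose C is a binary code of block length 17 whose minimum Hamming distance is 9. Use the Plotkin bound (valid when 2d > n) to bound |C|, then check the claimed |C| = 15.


Plotkin bound M ≤ 18; given |C| = 15 ≤ bound (satisfied).

Check applicability: 2d = 18, n = 17.
2d − n = 1 > 0, so Plotkin applies.
Compute d/(2d−n) = 9/1 ≈ 9.0000.
⌊d/(2d−n)⌋ = 9.
Plotkin bound: M ≤ 2·9 = 18.
Given |C| = 15, check: satisfied.
This |C| is below the Plotkin bound.


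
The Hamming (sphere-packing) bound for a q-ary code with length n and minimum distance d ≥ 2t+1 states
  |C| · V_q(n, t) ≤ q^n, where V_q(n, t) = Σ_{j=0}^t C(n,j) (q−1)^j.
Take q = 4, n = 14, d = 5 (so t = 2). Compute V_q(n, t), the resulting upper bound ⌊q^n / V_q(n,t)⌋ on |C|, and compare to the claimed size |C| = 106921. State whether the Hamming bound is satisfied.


V_q(n, t) = 862, q^n = 268435456, Hamming bound = 311410, |C| = 106921 ≤ bound (satisfied).

Step 1: Compute V_q(n, t) = Σ_{j=0}^2 C(n, j) (q−1)^j.
  j = 0: C(14,0)·(3)^0 = 1·1 = 1.
  j = 1: C(14,1)·(3)^1 = 14·3 = 42.
  j = 2: C(14,2)·(3)^2 = 91·9 = 819.
  V_q(n, t) = 1 + 42 + 819 = 862.
Step 2: q^n = 4^14 = 268435456.
Step 3: Hamming bound ⌊q^n / V_q(n,t)⌋ = ⌊268435456/862⌋ = 311410.
Step 4: Compare |C| = 106921 to 311410: satisfied.
The claimed |C| lies below the Hamming bound.


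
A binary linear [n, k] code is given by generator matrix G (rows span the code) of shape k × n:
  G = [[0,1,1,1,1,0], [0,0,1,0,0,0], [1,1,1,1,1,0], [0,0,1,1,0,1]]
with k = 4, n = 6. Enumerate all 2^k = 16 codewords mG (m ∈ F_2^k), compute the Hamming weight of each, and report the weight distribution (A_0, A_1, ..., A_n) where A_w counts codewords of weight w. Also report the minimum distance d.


Weight distribution: A_0 = 1, A_1 = 2, A_2 = 2, A_3 = 4, A_4 = 5, A_5 = 2. Minimum distance d = 1.

Enumerate all 2^4 = 16 messages m ∈ F_2^4.
For each, compute codeword c = mG in F_2^6, then tally its weight.
  m = 0000 → c = 000000, weight = 0.
  m = 1000 → c = 011110, weight = 4.
  m = 0100 → c = 001000, weight = 1.
  m = 1100 → c = 010110, weight = 3.
  m = 0010 → c = 111110, weight = 5.
  m = 1010 → c = 100000, weight = 1.
  m = 0110 → c = 110110, weight = 4.
  m = 1110 → c = 101000, weight = 2.
  m = 0001 → c = 001101, weight = 3.
  m = 1001 → c = 010011, weight = 3.
  m = 0101 → c = 000101, weight = 2.
  m = 1101 → c = 011011, weight = 4.
  m = 0011 → c = 110011, weight = 4.
  m = 1011 → c = 101101, weight = 4.
  m = 0111 → c = 111011, weight = 5.
  m = 1111 → c = 100101, weight = 3.
Tally weights:
  weight 0: 1 codewords.
  weight 1: 2 codewords.
  weight 2: 2 codewords.
  weight 3: 4 codewords.
  weight 4: 5 codewords.
  weight 5: 2 codewords.
Minimum distance d = smallest w > 0 with A_w > 0 = 1.
Sanity: Σ A_w = 16 = 2^4 = 16 ✓.


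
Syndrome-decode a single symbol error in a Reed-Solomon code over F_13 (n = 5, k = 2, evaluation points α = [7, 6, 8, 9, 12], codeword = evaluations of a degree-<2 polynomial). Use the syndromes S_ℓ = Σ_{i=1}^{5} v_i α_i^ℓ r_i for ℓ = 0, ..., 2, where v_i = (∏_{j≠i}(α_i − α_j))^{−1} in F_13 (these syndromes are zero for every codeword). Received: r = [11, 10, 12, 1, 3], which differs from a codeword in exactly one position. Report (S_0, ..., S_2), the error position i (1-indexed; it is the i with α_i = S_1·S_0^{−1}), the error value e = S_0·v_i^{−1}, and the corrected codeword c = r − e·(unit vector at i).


S = (5, 6, 2), error at position 4, error magnitude e = 1, c = [11, 10, 12, 0, 3].

Step 1: column multipliers v_i = (∏_{j≠i}(α_i − α_j))^{−1} mod 13.
  i = 1 (α = 7): (7−6)(7−8)(7−9)(7−12) = 1·(−1)·(−2)·(−5) = −10 ≡ 3, so v_1 = 3^{−1} = 9 (mod 13).
  i = 2 (α = 6): (6−7)(6−8)(6−9)(6−12) = (−1)·(−2)·(−3)·(−6) = 36 ≡ 10, so v_2 = 10^{−1} = 4 (mod 13).
  i = 3 (α = 8): (8−7)(8−6)(8−9)(8−12) = 1·2·(−1)·(−4) = 8 ≡ 8, so v_3 = 8^{−1} = 5 (mod 13).
  i = 4 (α = 9): (9−7)(9−6)(9−8)(9−12) = 2·3·1·(−3) = −18 ≡ 8, so v_4 = 8^{−1} = 5 (mod 13).
  i = 5 (α = 12): (12−7)(12−6)(12−8)(12−9) = 5·6·4·3 = 360 ≡ 9, so v_5 = 9^{−1} = 3 (mod 13).
  v = [9, 4, 5, 5, 3].
Step 2: syndromes of r = [11, 10, 12, 1, 3] (all sums mod 13).
  S_0 = Σ v_i r_i = 9·11 + 4·10 + 5·12 + 5·1 + 3·3 = 213 ≡ 5.
  S_1 = Σ v_i α_i r_i = 9·7·11 + 4·6·10 + 5·8·12 + 5·9·1 + 3·12·3 = 1566 ≡ 6.
  α_i^2 mod 13 = [10, 10, 12, 3, 1].
  S_2 = Σ v_i α_i^2 r_i = 9·10·11 + 4·10·10 + 5·12·12 + 5·3·1 + 3·1·3 = 2134 ≡ 2.
  S = (5, 6, 2) ≠ 0, so r is not a codeword (an error is present).
Step 3: locate the error. For a single error e at position i, S_ℓ = v_i·e·α_i^ℓ, so α_err = S_1/S_0.
  S_0^{−1} = 5^{−1} = 8 (mod 13), so α_err = 6·8 = 48 ≡ 9 = α_4. Error position i = 4.
  Consistency check: S_2/S_1 = 2·11 = 22 ≡ 9 = α_err ✓ (single-error assumption holds).
Step 4: error magnitude e = S_0/v_4 = S_0·∏_{j≠4}(α_4 − α_j) = 5·8 = 40 ≡ 1 (mod 13).
Step 5: correct position 4: c_4 = r_4 − e = 1 − 1 ≡ 0 (mod 13). Hence c = [11, 10, 12, 0, 3].
  Check: interpolating c through the α_i gives m(x) = 4 + 1·x (degree < 2) with m(α_i) = c_i for every i, so c is indeed a codeword.
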